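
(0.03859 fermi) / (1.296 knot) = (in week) 9.57e-23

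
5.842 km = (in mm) 5.842e+06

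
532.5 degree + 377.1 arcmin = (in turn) 1.497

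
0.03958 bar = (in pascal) 3958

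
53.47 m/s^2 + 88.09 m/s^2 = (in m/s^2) 141.6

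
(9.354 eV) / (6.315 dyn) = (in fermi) 23.73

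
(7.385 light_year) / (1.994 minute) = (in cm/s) 5.84e+16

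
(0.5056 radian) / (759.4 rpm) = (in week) 1.051e-08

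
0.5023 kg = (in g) 502.3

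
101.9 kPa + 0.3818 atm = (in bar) 1.406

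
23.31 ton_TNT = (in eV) 6.087e+29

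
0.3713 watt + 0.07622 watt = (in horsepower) 0.0006001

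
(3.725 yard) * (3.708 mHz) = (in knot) 0.02455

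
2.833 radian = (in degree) 162.3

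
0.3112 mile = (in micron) 5.008e+08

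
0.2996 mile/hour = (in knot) 0.2603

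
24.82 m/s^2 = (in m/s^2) 24.82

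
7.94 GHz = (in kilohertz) 7.94e+06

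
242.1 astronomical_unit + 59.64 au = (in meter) 4.514e+13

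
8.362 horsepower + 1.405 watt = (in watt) 6237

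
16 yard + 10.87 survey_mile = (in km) 17.51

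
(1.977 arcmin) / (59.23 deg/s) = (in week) 9.198e-10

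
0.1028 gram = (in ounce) 0.003626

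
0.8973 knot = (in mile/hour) 1.033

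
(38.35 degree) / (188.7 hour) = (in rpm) 9.409e-06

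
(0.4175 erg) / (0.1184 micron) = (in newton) 0.3526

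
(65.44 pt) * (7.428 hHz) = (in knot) 33.33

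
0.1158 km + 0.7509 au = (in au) 0.7509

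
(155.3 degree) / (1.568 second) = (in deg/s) 99.04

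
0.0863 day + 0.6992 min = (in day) 0.08679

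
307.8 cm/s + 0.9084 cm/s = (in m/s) 3.087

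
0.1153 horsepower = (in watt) 85.98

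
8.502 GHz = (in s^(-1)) 8.502e+09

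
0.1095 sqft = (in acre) 2.514e-06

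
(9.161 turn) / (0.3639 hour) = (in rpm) 0.4196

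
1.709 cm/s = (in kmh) 0.06152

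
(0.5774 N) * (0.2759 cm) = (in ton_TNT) 3.807e-13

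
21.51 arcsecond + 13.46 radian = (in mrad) 1.346e+04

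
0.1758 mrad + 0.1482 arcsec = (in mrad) 0.1765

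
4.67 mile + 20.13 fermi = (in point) 2.13e+07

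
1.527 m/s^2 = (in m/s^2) 1.527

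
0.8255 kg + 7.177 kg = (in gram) 8002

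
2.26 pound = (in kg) 1.025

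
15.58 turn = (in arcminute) 3.365e+05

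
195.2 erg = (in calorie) 4.665e-06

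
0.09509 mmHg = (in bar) 0.0001268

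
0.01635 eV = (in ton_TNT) 6.261e-31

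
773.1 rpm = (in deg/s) 4639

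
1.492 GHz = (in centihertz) 1.492e+11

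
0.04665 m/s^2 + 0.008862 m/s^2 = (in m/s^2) 0.05551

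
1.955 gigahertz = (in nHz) 1.955e+18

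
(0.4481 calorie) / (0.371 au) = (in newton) 3.378e-11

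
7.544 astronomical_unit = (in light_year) 0.0001193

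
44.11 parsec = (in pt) 3.858e+21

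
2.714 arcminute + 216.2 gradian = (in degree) 194.6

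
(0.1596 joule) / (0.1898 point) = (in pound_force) 535.9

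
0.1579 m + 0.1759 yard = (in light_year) 3.369e-17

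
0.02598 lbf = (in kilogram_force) 0.01178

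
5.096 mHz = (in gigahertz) 5.096e-12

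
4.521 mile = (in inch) 2.865e+05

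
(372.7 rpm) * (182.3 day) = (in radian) 6.147e+08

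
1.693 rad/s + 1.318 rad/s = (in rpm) 28.75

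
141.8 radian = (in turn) 22.57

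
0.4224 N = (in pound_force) 0.09496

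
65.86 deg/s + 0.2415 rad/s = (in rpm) 13.28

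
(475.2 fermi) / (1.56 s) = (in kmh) 1.097e-12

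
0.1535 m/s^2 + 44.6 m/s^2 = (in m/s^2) 44.75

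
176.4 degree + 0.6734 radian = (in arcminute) 1.29e+04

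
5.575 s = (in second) 5.575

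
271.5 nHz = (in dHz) 2.715e-06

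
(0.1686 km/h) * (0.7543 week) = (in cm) 2.137e+06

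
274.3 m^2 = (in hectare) 0.02743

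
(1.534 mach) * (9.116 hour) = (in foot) 5.624e+07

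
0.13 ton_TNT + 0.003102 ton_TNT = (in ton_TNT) 0.1331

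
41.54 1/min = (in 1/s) 0.6923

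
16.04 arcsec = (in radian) 7.776e-05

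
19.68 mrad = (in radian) 0.01968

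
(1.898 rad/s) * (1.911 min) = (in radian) 217.6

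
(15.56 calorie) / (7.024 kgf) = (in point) 2679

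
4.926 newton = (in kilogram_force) 0.5023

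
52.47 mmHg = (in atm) 0.06904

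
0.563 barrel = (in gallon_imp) 19.69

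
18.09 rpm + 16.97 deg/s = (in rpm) 20.92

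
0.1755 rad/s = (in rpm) 1.676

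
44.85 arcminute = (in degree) 0.7475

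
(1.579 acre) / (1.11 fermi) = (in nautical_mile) 3.108e+15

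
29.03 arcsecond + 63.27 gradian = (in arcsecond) 2.05e+05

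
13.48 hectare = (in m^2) 1.348e+05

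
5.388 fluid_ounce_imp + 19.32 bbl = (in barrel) 19.32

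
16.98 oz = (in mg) 4.814e+05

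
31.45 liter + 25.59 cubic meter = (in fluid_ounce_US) 8.664e+05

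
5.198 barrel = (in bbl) 5.198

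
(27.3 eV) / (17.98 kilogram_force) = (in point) 7.032e-17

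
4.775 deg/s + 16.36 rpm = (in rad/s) 1.797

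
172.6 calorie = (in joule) 722.2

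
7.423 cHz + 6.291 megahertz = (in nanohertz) 6.291e+15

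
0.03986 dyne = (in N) 3.986e-07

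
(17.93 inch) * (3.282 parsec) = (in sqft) 4.964e+17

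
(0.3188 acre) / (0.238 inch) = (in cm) 2.134e+07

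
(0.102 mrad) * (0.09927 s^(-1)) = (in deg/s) 0.0005802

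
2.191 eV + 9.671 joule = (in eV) 6.036e+19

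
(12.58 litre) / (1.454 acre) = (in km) 2.138e-09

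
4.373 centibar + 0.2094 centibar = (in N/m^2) 4582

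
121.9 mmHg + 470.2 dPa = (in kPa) 16.3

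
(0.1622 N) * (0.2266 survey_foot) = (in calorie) 0.002678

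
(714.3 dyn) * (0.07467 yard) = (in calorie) 0.0001166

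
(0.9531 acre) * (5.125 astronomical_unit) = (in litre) 2.957e+18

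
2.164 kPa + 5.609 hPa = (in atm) 0.02689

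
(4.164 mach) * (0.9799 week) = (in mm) 8.403e+11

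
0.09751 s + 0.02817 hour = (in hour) 0.0282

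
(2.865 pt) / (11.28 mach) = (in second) 2.631e-07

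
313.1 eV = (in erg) 5.016e-10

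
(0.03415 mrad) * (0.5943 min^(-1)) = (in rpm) 3.23e-06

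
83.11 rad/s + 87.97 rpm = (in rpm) 881.6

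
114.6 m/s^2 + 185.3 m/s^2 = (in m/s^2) 299.9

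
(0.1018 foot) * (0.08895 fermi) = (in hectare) 2.76e-22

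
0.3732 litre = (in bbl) 0.002347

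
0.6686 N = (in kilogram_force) 0.06818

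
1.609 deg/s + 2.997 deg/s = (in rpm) 0.7677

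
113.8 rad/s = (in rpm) 1087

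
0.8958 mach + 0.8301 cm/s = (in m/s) 305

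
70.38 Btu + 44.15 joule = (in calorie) 1.776e+04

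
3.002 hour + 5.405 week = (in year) 0.104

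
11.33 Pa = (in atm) 0.0001118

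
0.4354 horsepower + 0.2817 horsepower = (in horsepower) 0.7171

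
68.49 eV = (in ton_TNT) 2.623e-27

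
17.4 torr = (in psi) 0.3365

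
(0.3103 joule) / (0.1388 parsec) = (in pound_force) 1.629e-17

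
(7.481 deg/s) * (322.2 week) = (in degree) 1.458e+09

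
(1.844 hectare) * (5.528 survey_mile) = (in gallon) 4.334e+10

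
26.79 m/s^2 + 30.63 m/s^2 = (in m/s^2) 57.42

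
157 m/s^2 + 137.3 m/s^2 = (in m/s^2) 294.3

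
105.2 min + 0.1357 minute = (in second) 6320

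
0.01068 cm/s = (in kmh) 0.0003845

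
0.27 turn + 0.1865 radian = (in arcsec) 3.884e+05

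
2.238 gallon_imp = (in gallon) 2.688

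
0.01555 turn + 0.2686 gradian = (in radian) 0.1019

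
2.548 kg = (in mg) 2.548e+06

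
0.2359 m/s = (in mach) 0.0006928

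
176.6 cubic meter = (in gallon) 4.665e+04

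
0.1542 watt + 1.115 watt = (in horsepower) 0.001702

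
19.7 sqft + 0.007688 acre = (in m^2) 32.94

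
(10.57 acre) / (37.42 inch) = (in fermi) 4.5e+19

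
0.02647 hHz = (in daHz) 0.2647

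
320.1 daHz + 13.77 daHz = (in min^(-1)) 2.003e+05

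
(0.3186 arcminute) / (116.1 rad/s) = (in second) 7.983e-07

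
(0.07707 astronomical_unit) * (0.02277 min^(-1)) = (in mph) 9.788e+06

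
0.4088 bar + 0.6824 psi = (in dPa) 4.558e+05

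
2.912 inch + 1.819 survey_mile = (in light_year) 3.094e-13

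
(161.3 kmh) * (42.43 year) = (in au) 0.4008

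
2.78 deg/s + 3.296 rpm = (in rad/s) 0.3937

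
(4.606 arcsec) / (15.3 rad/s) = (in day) 1.689e-11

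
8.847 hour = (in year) 0.00101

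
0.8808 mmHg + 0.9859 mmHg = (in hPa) 2.489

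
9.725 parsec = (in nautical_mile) 1.62e+14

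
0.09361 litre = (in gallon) 0.02473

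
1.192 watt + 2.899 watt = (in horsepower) 0.005486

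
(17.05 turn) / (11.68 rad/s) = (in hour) 0.002548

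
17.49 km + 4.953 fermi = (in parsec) 5.668e-13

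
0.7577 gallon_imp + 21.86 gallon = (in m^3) 0.08619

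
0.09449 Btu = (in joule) 99.69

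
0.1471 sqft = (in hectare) 1.367e-06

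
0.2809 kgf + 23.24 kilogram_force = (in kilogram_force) 23.52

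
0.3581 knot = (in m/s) 0.1842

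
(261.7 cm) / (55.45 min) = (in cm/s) 0.07866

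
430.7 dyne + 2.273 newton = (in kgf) 0.2322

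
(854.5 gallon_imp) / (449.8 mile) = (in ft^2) 5.776e-05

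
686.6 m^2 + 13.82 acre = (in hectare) 5.661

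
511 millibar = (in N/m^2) 5.11e+04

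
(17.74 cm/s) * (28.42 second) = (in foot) 16.54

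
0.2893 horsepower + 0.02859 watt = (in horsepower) 0.2893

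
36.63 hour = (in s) 1.319e+05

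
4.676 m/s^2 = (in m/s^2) 4.676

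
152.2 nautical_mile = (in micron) 2.819e+11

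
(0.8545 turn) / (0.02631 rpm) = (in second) 1949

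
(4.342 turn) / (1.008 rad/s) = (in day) 0.0003133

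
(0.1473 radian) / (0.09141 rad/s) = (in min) 0.02686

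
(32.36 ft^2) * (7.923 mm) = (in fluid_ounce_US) 805.4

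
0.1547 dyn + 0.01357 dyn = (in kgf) 1.716e-07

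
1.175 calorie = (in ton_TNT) 1.175e-09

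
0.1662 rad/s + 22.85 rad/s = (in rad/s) 23.02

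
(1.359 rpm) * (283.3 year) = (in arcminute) 4.371e+12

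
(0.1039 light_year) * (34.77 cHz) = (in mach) 1.004e+12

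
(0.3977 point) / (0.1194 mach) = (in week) 5.706e-12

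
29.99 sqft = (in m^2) 2.786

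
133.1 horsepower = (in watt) 9.925e+04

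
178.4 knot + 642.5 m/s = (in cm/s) 7.343e+04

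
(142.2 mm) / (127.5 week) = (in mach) 5.416e-12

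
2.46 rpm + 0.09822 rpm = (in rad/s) 0.2679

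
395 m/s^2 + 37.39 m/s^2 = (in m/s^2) 432.4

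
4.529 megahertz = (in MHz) 4.529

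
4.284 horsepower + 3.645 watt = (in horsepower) 4.289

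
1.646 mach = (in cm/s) 5.605e+04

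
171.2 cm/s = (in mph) 3.83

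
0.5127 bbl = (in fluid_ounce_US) 2756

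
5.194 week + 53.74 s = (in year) 0.09961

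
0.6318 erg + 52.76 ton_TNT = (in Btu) 2.092e+08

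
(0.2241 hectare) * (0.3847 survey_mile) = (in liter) 1.387e+09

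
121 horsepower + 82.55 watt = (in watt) 9.031e+04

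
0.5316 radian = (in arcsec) 1.097e+05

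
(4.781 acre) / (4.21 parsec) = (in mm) 1.489e-10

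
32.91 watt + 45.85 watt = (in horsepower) 0.1056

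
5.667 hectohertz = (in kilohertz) 0.5667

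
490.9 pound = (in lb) 490.9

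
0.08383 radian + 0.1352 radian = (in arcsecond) 4.518e+04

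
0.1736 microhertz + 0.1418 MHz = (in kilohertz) 141.8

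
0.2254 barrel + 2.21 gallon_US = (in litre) 44.2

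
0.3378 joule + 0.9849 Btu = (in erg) 1.039e+10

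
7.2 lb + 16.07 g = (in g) 3282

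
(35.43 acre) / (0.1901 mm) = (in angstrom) 7.542e+18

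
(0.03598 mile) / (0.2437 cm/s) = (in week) 0.03929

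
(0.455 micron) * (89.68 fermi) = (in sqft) 4.392e-19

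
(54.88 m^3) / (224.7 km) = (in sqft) 0.002629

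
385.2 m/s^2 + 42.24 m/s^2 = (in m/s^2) 427.4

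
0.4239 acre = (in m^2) 1715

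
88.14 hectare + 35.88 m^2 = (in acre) 217.8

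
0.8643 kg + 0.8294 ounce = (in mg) 8.878e+05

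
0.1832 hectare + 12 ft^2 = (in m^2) 1833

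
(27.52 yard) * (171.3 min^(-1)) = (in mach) 0.211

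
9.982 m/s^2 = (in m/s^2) 9.982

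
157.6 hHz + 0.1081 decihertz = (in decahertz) 1576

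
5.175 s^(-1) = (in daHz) 0.5175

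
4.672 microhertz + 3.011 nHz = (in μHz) 4.675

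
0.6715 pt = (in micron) 236.9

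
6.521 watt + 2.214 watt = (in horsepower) 0.01171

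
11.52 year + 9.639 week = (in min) 6.152e+06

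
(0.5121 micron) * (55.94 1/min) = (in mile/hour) 1.068e-06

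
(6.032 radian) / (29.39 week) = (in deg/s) 1.944e-05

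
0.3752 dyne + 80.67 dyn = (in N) 0.0008105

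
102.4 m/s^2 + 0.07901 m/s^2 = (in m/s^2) 102.5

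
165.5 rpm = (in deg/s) 993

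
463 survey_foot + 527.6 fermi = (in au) 9.433e-10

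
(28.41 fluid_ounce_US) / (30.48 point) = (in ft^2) 0.8411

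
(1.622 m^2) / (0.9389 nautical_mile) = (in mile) 5.796e-07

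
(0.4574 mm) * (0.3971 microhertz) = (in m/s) 1.816e-10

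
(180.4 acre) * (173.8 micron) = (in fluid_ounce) 4.29e+06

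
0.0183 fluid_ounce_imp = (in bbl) 3.27e-06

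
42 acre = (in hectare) 17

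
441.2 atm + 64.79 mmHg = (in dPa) 4.471e+08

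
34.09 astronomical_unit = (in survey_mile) 3.169e+09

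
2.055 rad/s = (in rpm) 19.62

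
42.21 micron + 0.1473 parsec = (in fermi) 4.545e+30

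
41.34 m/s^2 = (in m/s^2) 41.34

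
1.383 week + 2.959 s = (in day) 9.681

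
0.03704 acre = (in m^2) 149.9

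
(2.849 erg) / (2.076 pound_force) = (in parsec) 9.998e-25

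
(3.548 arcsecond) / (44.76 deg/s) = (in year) 6.982e-13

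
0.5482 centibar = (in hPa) 5.482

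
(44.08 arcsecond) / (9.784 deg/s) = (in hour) 3.476e-07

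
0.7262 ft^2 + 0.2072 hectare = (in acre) 0.512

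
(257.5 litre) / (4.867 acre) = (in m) 1.307e-05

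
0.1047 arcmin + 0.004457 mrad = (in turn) 5.557e-06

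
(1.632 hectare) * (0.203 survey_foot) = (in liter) 1.01e+06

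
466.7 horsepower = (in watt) 3.48e+05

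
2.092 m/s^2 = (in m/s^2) 2.092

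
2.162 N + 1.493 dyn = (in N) 2.162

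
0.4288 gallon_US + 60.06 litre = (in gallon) 16.29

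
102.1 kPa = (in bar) 1.021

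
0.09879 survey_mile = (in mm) 1.59e+05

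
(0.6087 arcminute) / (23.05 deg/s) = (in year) 1.396e-11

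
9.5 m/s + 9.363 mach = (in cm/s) 3.198e+05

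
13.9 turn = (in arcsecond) 1.801e+07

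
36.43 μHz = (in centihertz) 0.003643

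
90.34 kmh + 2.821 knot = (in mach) 0.07796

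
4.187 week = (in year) 0.0803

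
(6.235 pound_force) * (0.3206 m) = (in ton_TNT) 2.125e-09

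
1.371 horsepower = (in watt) 1022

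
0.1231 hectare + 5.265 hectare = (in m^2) 5.388e+04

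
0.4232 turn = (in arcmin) 9141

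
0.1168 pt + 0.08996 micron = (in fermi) 4.129e+10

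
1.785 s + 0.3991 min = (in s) 25.73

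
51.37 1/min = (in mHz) 856.2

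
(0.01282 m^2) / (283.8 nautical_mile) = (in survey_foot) 8.002e-08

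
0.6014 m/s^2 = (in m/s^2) 0.6014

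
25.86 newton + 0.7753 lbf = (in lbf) 6.589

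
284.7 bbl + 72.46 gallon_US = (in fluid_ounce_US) 1.54e+06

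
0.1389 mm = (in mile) 8.631e-08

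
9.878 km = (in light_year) 1.044e-12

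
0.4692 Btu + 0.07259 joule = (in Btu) 0.4693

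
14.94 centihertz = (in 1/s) 0.1494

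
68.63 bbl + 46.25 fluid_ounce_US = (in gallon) 2883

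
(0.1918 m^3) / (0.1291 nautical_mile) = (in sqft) 0.008635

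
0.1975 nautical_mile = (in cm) 3.658e+04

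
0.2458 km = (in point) 6.968e+05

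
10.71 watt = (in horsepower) 0.01436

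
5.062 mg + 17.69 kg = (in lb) 39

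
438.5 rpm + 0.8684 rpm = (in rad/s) 46.01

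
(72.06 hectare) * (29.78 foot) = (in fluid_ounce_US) 2.212e+11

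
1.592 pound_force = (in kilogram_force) 0.7221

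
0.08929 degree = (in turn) 0.000248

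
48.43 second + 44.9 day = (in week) 6.414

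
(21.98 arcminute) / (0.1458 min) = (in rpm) 0.006979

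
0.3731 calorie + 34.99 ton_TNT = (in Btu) 1.388e+08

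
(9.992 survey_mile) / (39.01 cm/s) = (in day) 0.4771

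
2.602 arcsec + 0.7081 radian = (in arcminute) 2434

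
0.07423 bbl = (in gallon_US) 3.118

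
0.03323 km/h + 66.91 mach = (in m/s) 2.278e+04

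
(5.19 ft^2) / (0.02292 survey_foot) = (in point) 1.956e+05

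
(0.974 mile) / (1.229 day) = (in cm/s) 1.476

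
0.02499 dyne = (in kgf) 2.548e-08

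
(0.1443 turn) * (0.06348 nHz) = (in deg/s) 3.298e-09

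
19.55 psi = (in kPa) 134.8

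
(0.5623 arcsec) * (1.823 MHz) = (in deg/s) 284.7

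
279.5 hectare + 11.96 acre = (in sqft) 3.061e+07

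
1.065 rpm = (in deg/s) 6.39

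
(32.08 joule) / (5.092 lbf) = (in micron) 1.416e+06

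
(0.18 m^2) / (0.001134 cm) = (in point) 4.499e+07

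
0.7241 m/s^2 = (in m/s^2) 0.7241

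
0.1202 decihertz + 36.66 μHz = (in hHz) 0.0001206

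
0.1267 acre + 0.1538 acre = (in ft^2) 1.222e+04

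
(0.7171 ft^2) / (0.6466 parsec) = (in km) 3.339e-21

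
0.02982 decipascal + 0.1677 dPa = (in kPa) 1.975e-05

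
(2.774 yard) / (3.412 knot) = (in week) 2.389e-06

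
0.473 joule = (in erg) 4.73e+06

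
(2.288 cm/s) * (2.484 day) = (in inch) 1.933e+05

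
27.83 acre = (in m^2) 1.126e+05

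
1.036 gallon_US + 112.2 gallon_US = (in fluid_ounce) 1.449e+04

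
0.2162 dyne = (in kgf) 2.205e-07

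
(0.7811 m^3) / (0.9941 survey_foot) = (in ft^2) 27.75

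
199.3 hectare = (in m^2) 1.993e+06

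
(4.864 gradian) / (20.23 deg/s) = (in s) 0.2164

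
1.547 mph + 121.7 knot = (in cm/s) 6330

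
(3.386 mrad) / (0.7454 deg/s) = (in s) 0.2603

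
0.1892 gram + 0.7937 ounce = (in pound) 0.05002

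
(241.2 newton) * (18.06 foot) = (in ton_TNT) 3.173e-07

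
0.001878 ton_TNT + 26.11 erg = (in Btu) 7448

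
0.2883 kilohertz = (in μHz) 2.883e+08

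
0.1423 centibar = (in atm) 0.001404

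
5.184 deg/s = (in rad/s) 0.09048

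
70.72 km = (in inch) 2.784e+06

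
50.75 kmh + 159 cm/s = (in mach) 0.04607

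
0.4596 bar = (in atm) 0.4536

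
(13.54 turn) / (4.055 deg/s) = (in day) 0.01391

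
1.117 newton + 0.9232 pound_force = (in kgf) 0.5327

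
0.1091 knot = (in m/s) 0.05613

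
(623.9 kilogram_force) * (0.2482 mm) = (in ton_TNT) 3.629e-10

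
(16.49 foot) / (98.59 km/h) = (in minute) 0.003059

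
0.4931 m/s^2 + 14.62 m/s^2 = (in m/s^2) 15.11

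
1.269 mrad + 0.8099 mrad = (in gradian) 0.1323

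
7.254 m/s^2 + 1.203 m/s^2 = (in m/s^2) 8.457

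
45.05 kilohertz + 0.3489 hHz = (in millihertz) 4.508e+07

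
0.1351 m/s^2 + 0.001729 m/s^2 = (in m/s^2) 0.1368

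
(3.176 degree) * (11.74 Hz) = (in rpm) 6.214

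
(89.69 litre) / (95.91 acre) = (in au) 1.545e-18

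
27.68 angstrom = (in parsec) 8.97e-26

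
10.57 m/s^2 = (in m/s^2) 10.57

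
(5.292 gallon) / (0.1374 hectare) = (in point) 0.04133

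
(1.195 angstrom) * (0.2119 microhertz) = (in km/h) 9.116e-17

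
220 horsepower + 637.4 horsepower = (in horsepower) 857.4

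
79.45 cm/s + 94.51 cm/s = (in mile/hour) 3.891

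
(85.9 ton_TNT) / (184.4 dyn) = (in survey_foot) 6.395e+14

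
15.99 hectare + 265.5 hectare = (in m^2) 2.815e+06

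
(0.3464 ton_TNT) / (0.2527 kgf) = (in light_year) 6.182e-08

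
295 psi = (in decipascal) 2.034e+07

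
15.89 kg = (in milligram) 1.589e+07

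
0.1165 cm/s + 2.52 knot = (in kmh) 4.671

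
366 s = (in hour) 0.1017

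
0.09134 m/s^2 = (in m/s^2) 0.09134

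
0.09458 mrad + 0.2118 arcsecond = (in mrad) 0.09561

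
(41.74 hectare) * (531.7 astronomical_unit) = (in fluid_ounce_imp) 1.168e+24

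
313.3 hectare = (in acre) 774.2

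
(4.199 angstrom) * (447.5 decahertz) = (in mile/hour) 4.203e-06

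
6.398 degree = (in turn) 0.01777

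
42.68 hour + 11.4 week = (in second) 7.048e+06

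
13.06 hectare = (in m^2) 1.306e+05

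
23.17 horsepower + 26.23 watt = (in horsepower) 23.21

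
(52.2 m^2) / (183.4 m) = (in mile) 0.0001769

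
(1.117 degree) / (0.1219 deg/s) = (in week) 1.515e-05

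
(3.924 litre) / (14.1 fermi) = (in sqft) 2.996e+12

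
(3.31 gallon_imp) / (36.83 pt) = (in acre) 0.0002862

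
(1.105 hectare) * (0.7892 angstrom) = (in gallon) 0.0002304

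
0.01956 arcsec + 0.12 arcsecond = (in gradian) 4.307e-05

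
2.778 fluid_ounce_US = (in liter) 0.08216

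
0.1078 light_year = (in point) 2.891e+18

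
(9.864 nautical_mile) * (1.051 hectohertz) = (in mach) 5639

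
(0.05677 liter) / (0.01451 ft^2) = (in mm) 42.11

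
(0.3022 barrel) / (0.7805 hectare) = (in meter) 6.156e-06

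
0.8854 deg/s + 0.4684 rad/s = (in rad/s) 0.4839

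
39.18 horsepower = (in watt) 2.922e+04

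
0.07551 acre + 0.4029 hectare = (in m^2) 4335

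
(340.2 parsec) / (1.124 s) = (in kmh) 3.362e+19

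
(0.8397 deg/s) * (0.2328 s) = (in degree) 0.1955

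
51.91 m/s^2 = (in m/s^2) 51.91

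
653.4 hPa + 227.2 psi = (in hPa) 1.632e+04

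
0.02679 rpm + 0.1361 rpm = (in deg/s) 0.9773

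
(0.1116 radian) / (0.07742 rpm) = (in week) 2.276e-05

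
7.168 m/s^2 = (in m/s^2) 7.168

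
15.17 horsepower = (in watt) 1.131e+04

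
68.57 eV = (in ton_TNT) 2.626e-27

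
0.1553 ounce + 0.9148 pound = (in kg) 0.4193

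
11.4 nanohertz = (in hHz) 1.14e-10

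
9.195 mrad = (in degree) 0.5268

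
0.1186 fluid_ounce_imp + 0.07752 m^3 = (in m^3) 0.07752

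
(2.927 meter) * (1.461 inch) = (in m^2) 0.1086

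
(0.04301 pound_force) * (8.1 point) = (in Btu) 5.182e-07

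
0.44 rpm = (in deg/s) 2.64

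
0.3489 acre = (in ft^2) 1.52e+04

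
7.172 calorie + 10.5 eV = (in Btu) 0.02844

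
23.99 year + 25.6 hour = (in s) 7.566e+08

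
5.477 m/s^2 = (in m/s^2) 5.477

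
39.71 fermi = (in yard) 4.343e-14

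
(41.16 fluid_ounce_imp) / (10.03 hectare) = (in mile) 7.245e-12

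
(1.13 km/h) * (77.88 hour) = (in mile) 54.68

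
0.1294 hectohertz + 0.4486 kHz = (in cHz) 4.615e+04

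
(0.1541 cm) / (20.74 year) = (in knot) 4.58e-12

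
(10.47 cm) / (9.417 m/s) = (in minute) 0.0001853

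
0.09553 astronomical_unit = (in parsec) 4.631e-07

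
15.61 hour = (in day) 0.6504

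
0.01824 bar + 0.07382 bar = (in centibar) 9.206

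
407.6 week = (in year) 7.817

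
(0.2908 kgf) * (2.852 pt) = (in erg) 2.869e+04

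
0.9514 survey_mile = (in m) 1531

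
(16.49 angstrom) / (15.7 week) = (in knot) 3.376e-16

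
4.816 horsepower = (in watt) 3591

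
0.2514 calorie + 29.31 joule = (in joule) 30.36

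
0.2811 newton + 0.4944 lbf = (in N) 2.48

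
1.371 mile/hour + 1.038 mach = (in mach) 1.04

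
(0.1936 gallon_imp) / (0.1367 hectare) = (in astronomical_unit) 4.304e-18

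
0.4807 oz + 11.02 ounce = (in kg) 0.326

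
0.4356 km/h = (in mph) 0.2707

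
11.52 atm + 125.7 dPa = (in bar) 11.67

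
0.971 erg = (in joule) 9.71e-08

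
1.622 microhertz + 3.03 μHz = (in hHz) 4.652e-08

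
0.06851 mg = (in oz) 2.417e-06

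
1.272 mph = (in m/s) 0.5686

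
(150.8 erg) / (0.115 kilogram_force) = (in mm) 0.01337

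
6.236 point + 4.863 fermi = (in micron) 2200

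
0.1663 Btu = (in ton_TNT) 4.193e-08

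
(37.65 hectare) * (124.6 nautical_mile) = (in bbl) 5.465e+11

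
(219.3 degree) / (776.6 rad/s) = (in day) 5.704e-08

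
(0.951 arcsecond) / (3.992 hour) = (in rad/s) 3.208e-10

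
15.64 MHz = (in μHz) 1.564e+13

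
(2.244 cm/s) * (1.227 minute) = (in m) 1.652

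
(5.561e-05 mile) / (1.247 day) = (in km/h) 2.99e-06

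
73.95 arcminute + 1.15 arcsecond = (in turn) 0.003424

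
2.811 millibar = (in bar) 0.002811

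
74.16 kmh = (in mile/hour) 46.08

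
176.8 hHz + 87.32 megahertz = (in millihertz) 8.734e+10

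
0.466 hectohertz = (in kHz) 0.0466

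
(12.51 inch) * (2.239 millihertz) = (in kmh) 0.002561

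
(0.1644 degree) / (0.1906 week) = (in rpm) 2.377e-07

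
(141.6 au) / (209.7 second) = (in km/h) 3.637e+11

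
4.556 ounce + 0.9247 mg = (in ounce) 4.556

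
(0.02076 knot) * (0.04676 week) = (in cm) 3.02e+04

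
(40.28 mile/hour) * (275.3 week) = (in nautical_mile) 1.619e+06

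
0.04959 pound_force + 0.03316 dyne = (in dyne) 2.206e+04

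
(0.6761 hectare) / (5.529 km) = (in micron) 1.223e+06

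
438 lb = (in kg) 198.7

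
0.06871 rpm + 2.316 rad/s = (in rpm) 22.18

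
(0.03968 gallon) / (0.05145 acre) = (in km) 7.214e-10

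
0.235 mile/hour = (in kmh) 0.3782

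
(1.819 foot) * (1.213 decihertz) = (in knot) 0.1307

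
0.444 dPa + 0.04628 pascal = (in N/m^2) 0.09068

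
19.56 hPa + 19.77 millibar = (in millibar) 39.33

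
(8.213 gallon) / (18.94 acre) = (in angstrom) 4056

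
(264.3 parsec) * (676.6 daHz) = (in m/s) 5.518e+22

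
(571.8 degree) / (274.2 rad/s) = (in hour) 1.011e-05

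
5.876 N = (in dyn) 5.876e+05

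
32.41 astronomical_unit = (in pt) 1.374e+16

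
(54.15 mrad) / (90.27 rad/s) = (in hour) 1.666e-07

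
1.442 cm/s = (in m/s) 0.01442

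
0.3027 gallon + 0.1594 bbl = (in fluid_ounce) 895.7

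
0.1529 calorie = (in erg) 6.397e+06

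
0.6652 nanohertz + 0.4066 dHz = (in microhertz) 4.066e+04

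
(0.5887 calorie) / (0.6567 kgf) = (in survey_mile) 0.0002377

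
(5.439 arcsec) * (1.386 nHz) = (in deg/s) 2.094e-12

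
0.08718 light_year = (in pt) 2.338e+18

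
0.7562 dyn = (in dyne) 0.7562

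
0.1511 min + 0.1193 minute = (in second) 16.22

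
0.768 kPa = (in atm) 0.00758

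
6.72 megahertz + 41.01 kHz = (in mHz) 6.761e+09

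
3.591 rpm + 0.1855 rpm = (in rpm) 3.776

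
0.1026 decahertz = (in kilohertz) 0.001026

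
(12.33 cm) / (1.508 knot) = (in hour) 4.415e-05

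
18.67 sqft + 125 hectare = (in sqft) 1.345e+07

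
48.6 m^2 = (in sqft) 523.1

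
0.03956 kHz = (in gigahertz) 3.956e-08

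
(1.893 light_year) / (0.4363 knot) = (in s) 7.979e+16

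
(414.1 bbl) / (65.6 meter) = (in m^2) 1.004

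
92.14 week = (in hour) 1.548e+04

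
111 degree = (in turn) 0.3083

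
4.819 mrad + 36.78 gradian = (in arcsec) 1.202e+05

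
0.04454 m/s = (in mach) 0.0001308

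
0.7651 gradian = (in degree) 0.6886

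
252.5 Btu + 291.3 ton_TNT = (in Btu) 1.155e+09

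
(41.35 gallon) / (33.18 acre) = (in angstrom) 1.166e+04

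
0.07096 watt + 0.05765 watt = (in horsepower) 0.0001725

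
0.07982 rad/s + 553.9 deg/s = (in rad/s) 9.747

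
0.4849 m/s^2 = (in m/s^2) 0.4849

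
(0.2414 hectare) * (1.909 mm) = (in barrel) 28.99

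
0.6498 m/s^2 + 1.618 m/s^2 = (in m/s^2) 2.268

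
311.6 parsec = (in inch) 3.785e+20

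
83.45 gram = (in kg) 0.08345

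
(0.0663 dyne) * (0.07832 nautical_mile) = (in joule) 9.617e-05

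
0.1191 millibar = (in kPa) 0.01191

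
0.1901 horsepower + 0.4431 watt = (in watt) 142.2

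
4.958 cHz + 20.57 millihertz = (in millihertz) 70.15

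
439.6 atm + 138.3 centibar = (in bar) 446.8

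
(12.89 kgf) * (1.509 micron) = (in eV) 1.191e+15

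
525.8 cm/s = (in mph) 11.76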